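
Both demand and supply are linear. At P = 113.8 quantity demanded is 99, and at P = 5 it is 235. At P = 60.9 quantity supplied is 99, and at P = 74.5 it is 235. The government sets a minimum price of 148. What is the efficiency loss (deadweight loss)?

Demand slope = (5 − 113.8)/(235 − 99) = −0.8, so P = 193 − 0.8Q.
Supply slope = (74.5 − 60.9)/(235 − 99) = 0.1, so P = 51 + 0.1Q.
Competitive equilibrium: 193 − 0.8Q = 51 + 0.1Q → Q* = 157.7778, P* = 66.7778.
At the floor P = 148, quantity demanded = (193 − 148)/0.8 = 56.25.
Sellers' marginal cost at Q' = 56.25: 51 + 0.1·56.25 = 56.625.
ΔQ = 157.7778 − 56.25 = 101.5278; wedge = 148 − 56.625 = 91.375.
DWL = ½ × 101.5278 × 91.375 = 4638.55.

4638.55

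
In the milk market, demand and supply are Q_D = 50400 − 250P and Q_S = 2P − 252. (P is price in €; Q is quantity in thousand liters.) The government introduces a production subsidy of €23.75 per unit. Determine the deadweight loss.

€559.59 thousand

In inverse form: demand P = 201.6 − 0.004Q, supply P = 126 + 0.5Q.
Competitive equilibrium: 201.6 − 0.004Q = 126 + 0.5Q → Q* = 150, P* = 201.
The subsidy lowers effective supply by 23.75: P = 102.25 + 0.5Q.
New quantity: 201.6 − 0.004Q = 102.25 + 0.5Q → Q' = 197.123.
Overproduction ΔQ = 197.123 − 150 = 47.123; wedge = subsidy = 23.75.
DWL = ½ × 47.123 × 23.75 = €559.59 thousand.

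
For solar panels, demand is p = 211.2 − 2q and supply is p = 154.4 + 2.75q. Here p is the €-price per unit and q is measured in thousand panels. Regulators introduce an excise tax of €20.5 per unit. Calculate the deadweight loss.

Competitive equilibrium: 211.2 − 2q = 154.4 + 2.75q → q* = 11.9579, p* = 187.2842.
With the tax, the buyer price exceeds the seller price by 20.5: (211.2 − 2q) − (154.4 + 2.75q) = 20.5 → q' = 7.6421.
Δq = 11.9579 − 7.6421 = 4.3158; the wedge equals the tax, 20.5.
The triangle = ½ × 4.3158 × 20.5 = €44.24 thousand.

€44.24 thousand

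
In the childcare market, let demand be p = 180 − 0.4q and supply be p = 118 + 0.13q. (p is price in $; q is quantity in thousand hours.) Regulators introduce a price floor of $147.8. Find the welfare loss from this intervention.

$352.68 thousand

Competitive equilibrium: 180 − 0.4q = 118 + 0.13q → q* = 116.9811, p* = 133.2075.
At the floor p = 147.8, quantity demanded = (180 − 147.8)/0.4 = 80.5.
Sellers' marginal cost at q' = 80.5: 118 + 0.13·80.5 = 128.465.
Δq = 116.9811 − 80.5 = 36.4811; wedge = 147.8 − 128.465 = 19.335.
DWL = ½ × 36.4811 × 19.335 = $352.68 thousand.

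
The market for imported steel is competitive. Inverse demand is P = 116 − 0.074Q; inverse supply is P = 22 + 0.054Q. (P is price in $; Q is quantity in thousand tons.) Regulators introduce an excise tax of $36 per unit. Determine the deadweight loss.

Competitive equilibrium: 116 − 0.074Q = 22 + 0.054Q → Q* = 734.375, P* = 61.6563.
With the tax, the buyer price exceeds the seller price by 36: (116 − 0.074Q) − (22 + 0.054Q) = 36 → Q' = 453.125.
ΔQ = 734.375 − 453.125 = 281.25; the wedge equals the tax, 36.
DWL = ½ × 281.25 × 36 = $5062.50 thousand.

$5062.50 thousand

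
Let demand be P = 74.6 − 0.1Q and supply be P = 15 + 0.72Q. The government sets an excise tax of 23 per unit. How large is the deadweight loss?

322.56

Competitive equilibrium: 74.6 − 0.1Q = 15 + 0.72Q → Q* = 72.6829, P* = 67.3317.
With the tax, the buyer price exceeds the seller price by 23: (74.6 − 0.1Q) − (15 + 0.72Q) = 23 → Q' = 44.6341.
ΔQ = 72.6829 − 44.6341 = 28.0488; the wedge equals the tax, 23.
Welfare loss = ½ × 28.0488 × 23 = 322.56.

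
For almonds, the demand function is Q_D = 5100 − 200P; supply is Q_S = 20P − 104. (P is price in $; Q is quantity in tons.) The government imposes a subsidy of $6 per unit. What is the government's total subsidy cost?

In inverse form: demand P = 25.5 − 0.005Q, supply P = 5.2 + 0.05Q.
Competitive equilibrium: 25.5 − 0.005Q = 5.2 + 0.05Q → Q* = 369.0909, P* = 23.6545.
The subsidy lowers effective supply by 6: P = 0.05Q − 0.8.
New quantity: 25.5 − 0.005Q = 0.05Q − 0.8 → Q' = 478.1818.
Total subsidy cost = 6 × 478.1818 = $2869.09.

$2869.09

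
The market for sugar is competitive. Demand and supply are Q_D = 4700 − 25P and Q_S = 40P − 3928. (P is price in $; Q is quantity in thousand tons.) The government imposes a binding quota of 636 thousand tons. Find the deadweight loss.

In inverse form: demand P = 188 − 0.04Q, supply P = 98.2 + 0.025Q.
Competitive equilibrium: 188 − 0.04Q = 98.2 + 0.025Q → Q* = 1381.5385, P* = 132.7385.
At Q = 636: demand price = 188 − 0.04·636 = 162.56; supply price = 98.2 + 0.025·636 = 114.1.
ΔQ = 1381.5385 − 636 = 745.5385; wedge = 162.56 − 114.1 = 48.46.
Welfare loss = ½ × 745.5385 × 48.46 = $18064.40 thousand.

$18064.40 thousand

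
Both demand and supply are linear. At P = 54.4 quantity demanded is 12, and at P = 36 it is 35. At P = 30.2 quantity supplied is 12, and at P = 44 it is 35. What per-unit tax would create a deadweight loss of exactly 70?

14

Demand slope = (36 − 54.4)/(35 − 12) = −0.8, so P = 64 − 0.8Q.
Supply slope = (44 − 30.2)/(35 − 12) = 0.6, so P = 23 + 0.6Q.
Competitive equilibrium: 64 − 0.8Q = 23 + 0.6Q → Q* = 29.2857, P* = 40.5714.
A tax t gives ΔQ = t/1.4 and wedge t, so DWL = t²/2.8.
t²/2.8 = 70 → t² = 196 → t = 14.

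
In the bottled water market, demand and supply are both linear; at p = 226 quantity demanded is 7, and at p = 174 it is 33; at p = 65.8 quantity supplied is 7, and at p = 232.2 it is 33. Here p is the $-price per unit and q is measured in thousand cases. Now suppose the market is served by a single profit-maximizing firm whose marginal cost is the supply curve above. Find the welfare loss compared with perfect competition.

$105.58 thousand

Demand slope = (174 − 226)/(33 − 7) = −2, so p = 240 − 2q.
Supply slope = (232.2 − 65.8)/(33 − 7) = 6.4, so p = 21 + 6.4q.
Competitive equilibrium: 240 − 2q = 21 + 6.4q → q* = 26.0714, p* = 187.8571.
Marginal revenue: MR = 240 − 4q. Set MR = MC: 240 − 4q = 21 + 6.4q → q_m = 21.0577.
Price p_m = 240 − 2·21.0577 = 197.8846; MC(q_m) = 21 + 6.4·21.0577 = 155.7693.
Competitive q* = 26.0714, so Δq = 5.0137; wedge = 197.8846 − 155.7693 = 42.1153.
DWL = ½ × 5.0137 × 42.1153 = $105.58 thousand.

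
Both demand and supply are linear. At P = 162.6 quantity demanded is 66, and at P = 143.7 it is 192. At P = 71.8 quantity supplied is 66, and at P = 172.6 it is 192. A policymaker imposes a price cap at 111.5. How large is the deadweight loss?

Demand slope = (143.7 − 162.6)/(192 − 66) = −0.15, so P = 172.5 − 0.15Q.
Supply slope = (172.6 − 71.8)/(192 − 66) = 0.8, so P = 19 + 0.8Q.
Competitive equilibrium: 172.5 − 0.15Q = 19 + 0.8Q → Q* = 161.5789, P* = 148.2632.
At the ceiling P = 111.5, quantity supplied = (111.5 − 19)/0.8 = 115.625.
Willingness to pay at Q' = 115.625: 172.5 − 0.15·115.625 = 155.1563.
ΔQ = 161.5789 − 115.625 = 45.9539; wedge = 155.1563 − 111.5 = 43.6563.
The triangle = ½ × 45.9539 × 43.6563 = 1003.09.

1003.09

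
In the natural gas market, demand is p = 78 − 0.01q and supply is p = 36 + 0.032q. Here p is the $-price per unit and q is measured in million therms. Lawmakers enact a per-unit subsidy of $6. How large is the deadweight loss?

Competitive equilibrium: 78 − 0.01q = 36 + 0.032q → q* = 1000, p* = 68.
The subsidy lowers effective supply by 6: p = 30 + 0.032q.
New quantity: 78 − 0.01q = 30 + 0.032q → q' = 1142.8571.
Overproduction Δq = 1142.8571 − 1000 = 142.8571; wedge = subsidy = 6.
DWL = ½ × 142.8571 × 6 = $428.57 million.

$428.57 million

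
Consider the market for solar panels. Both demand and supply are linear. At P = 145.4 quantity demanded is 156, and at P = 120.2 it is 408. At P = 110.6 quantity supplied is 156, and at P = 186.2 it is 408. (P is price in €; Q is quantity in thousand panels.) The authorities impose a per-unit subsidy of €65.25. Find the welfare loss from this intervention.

€5321.95 thousand

Demand slope = (120.2 − 145.4)/(408 − 156) = −0.1, so P = 161 − 0.1Q.
Supply slope = (186.2 − 110.6)/(408 − 156) = 0.3, so P = 63.8 + 0.3Q.
Competitive equilibrium: 161 − 0.1Q = 63.8 + 0.3Q → Q* = 243, P* = 136.7.
The subsidy lowers effective supply by 65.25: P = 0.3Q − 1.45.
New quantity: 161 − 0.1Q = 0.3Q − 1.45 → Q' = 406.125.
Overproduction ΔQ = 406.125 − 243 = 163.125; wedge = subsidy = 65.25.
DWL = ½ × 163.125 × 65.25 = €5321.95 thousand.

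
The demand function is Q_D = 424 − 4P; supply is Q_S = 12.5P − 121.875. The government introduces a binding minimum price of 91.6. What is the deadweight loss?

In inverse form: demand P = 106 − 0.25Q, supply P = 9.75 + 0.08Q.
Competitive equilibrium: 106 − 0.25Q = 9.75 + 0.08Q → Q* = 291.6667, P* = 33.0833.
At the floor P = 91.6, quantity demanded = (106 − 91.6)/0.25 = 57.6.
Sellers' marginal cost at Q' = 57.6: 9.75 + 0.08·57.6 = 14.358.
ΔQ = 291.6667 − 57.6 = 234.0667; wedge = 91.6 − 14.358 = 77.242.
Welfare loss = ½ × 234.0667 × 77.242 = 9039.89.

9039.89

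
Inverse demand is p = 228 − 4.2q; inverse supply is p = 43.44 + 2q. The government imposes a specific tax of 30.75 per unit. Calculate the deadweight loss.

76.26

Competitive equilibrium: 228 − 4.2q = 43.44 + 2q → q* = 29.76774, p* = 102.97548.
With the tax, the buyer price exceeds the seller price by 30.75: (228 − 4.2q) − (43.44 + 2q) = 30.75 → q' = 24.80806.
Δq = 29.76774 − 24.80806 = 4.95968; the wedge equals the tax, 30.75.
Deadweight loss = ½ × 4.95968 × 30.75 = 76.26.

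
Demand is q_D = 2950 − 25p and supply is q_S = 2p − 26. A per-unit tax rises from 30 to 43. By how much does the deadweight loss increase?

In inverse form: demand p = 118 − 0.04q, supply p = 13 + 0.5q.
Competitive equilibrium: 118 − 0.04q = 13 + 0.5q → q* = 194.4444, p* = 110.2222.
For a per-unit tax t: Δq = t/0.54, so DWL = ½·t·(t/0.54) = t²/1.08.
At t = 30: DWL = 833.333. At t = 43: DWL = 1712.037.
Increase = 1712.037 − 833.333 = 878.70.

878.70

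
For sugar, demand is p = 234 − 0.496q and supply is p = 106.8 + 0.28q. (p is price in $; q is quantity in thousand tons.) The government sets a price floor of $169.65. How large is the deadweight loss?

Competitive equilibrium: 234 − 0.496q = 106.8 + 0.28q → q* = 163.9175, p* = 152.6969.
At the floor p = 169.65, quantity demanded = (234 − 169.65)/0.496 = 129.7379.
Sellers' marginal cost at q' = 129.7379: 106.8 + 0.28·129.7379 = 143.1266.
Δq = 163.9175 − 129.7379 = 34.1796; wedge = 169.65 − 143.1266 = 26.5234.
Deadweight loss = ½ × 34.1796 × 26.5234 = $453.28 thousand.

$453.28 thousand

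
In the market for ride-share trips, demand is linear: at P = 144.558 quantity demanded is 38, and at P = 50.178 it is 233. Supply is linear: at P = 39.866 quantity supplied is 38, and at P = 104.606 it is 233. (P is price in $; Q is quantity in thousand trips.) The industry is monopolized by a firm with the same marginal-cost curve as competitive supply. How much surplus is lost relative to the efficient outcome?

Demand slope = (50.178 − 144.558)/(233 − 38) = −0.484, so P = 162.95 − 0.484Q.
Supply slope = (104.606 − 39.866)/(233 − 38) = 0.332, so P = 27.25 + 0.332Q.
Competitive equilibrium: 162.95 − 0.484Q = 27.25 + 0.332Q → Q* = 166.29902, P* = 82.46127.
Marginal revenue: MR = 162.95 − 0.968Q. Set MR = MC: 162.95 − 0.968Q = 27.25 + 0.332Q → Q_m = 104.38462.
Price P_m = 162.95 − 0.484·104.38462 = 112.42784; MC(Q_m) = 27.25 + 0.332·104.38462 = 61.90569.
Competitive Q* = 166.29902, so ΔQ = 61.9144; wedge = 112.42784 − 61.90569 = 50.52215.
Welfare loss = ½ × 61.9144 × 50.52215 = $1564.02 thousand.

$1564.02 thousand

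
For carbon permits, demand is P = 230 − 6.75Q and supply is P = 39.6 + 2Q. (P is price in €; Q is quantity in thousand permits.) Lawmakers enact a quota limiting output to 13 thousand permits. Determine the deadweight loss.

Competitive equilibrium: 230 − 6.75Q = 39.6 + 2Q → Q* = 21.76, P* = 83.12.
At Q = 13: demand price = 230 − 6.75·13 = 142.25; supply price = 39.6 + 2·13 = 65.6.
ΔQ = 21.76 − 13 = 8.76; wedge = 142.25 − 65.6 = 76.65.
Deadweight loss = ½ × 8.76 × 76.65 = €335.727 thousand.

€335.727 thousand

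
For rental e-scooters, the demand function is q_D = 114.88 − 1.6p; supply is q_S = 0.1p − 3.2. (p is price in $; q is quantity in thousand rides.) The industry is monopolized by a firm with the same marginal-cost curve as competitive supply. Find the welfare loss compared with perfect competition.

$0.23 thousand

In inverse form: demand p = 71.8 − 0.625q, supply p = 32 + 10q.
Competitive equilibrium: 71.8 − 0.625q = 32 + 10q → q* = 3.7459, p* = 69.4588.
Marginal revenue: MR = 71.8 − 1.25q. Set MR = MC: 71.8 − 1.25q = 32 + 10q → q_m = 3.5378.
Price p_m = 71.8 − 0.625·3.5378 = 69.5889; MC(q_m) = 32 + 10·3.5378 = 67.378.
Competitive q* = 3.7459, so Δq = 0.2081; wedge = 69.5889 − 67.378 = 2.2109.
Deadweight loss = ½ × 0.2081 × 2.2109 = $0.23 thousand.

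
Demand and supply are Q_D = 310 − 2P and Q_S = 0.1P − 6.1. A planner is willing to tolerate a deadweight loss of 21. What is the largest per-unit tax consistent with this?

21

In inverse form: demand P = 155 − 0.5Q, supply P = 61 + 10Q.
Competitive equilibrium: 155 − 0.5Q = 61 + 10Q → Q* = 8.9524, P* = 150.5238.
A tax t gives ΔQ = t/10.5 and wedge t, so DWL = t²/21.
t²/21 = 21 → t² = 441 → t = 21.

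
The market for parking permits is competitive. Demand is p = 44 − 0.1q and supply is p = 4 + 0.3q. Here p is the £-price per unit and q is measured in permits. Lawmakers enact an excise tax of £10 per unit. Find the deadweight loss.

Competitive equilibrium: 44 − 0.1q = 4 + 0.3q → q* = 100, p* = 34.
With the tax, the buyer price exceeds the seller price by 10: (44 − 0.1q) − (4 + 0.3q) = 10 → q' = 75.
Δq = 100 − 75 = 25; the wedge equals the tax, 10.
Deadweight loss = ½ × 25 × 10 = £125.

£125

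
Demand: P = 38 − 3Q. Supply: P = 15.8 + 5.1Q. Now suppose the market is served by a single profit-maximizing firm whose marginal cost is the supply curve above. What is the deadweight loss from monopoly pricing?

2.22

Competitive equilibrium: 38 − 3Q = 15.8 + 5.1Q → Q* = 2.7407, P* = 29.7778.
Marginal revenue: MR = 38 − 6Q. Set MR = MC: 38 − 6Q = 15.8 + 5.1Q → Q_m = 2.
Price P_m = 38 − 3·2 = 32; MC(Q_m) = 15.8 + 5.1·2 = 26.
Competitive Q* = 2.7407, so ΔQ = 0.7407; wedge = 32 − 26 = 6.
DWL = ½ × 0.7407 × 6 = 2.22.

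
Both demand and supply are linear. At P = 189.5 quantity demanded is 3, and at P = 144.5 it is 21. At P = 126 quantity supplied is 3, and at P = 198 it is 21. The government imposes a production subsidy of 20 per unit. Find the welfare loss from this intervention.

Demand slope = (144.5 − 189.5)/(21 − 3) = −2.5, so P = 197 − 2.5Q.
Supply slope = (198 − 126)/(21 − 3) = 4, so P = 114 + 4Q.
Competitive equilibrium: 197 − 2.5Q = 114 + 4Q → Q* = 12.7692, P* = 165.0769.
The subsidy lowers effective supply by 20: P = 94 + 4Q.
New quantity: 197 − 2.5Q = 94 + 4Q → Q' = 15.8462.
Overproduction ΔQ = 15.8462 − 12.7692 = 3.077; wedge = subsidy = 20.
DWL = ½ × 3.077 × 20 = 30.77.

30.77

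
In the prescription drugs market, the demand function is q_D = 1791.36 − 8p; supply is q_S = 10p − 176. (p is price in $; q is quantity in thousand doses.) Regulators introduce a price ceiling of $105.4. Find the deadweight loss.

In inverse form: demand p = 223.92 − 0.125q, supply p = 17.6 + 0.1q.
Competitive equilibrium: 223.92 − 0.125q = 17.6 + 0.1q → q* = 916.9778, p* = 109.2978.
At the ceiling p = 105.4, quantity supplied = (105.4 − 17.6)/0.1 = 878.
Willingness to pay at q' = 878: 223.92 − 0.125·878 = 114.17.
Δq = 916.9778 − 878 = 38.9778; wedge = 114.17 − 105.4 = 8.77.
Welfare loss = ½ × 38.9778 × 8.77 = $170.92 thousand.

$170.92 thousand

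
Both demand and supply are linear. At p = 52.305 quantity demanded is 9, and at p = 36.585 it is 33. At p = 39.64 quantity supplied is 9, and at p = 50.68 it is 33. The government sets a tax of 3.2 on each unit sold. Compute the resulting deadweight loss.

Demand slope = (36.585 − 52.305)/(33 − 9) = −0.655, so p = 58.2 − 0.655q.
Supply slope = (50.68 − 39.64)/(33 − 9) = 0.46, so p = 35.5 + 0.46q.
Competitive equilibrium: 58.2 − 0.655q = 35.5 + 0.46q → q* = 20.3587, p* = 44.865.
With the tax, the buyer price exceeds the seller price by 3.2: (58.2 − 0.655q) − (35.5 + 0.46q) = 3.2 → q' = 17.4888.
Δq = 20.3587 − 17.4888 = 2.8699; the wedge equals the tax, 3.2.
Welfare loss = ½ × 2.8699 × 3.2 = 4.59.

4.59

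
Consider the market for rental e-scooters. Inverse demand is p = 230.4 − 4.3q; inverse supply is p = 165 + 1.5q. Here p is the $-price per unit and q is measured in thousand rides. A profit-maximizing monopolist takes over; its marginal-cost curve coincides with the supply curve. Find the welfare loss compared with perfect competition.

Competitive equilibrium: 230.4 − 4.3q = 165 + 1.5q → q* = 11.2759, p* = 181.9138.
Marginal revenue: MR = 230.4 − 8.6q. Set MR = MC: 230.4 − 8.6q = 165 + 1.5q → q_m = 6.4752.
Price p_m = 230.4 − 4.3·6.4752 = 202.5566; MC(q_m) = 165 + 1.5·6.4752 = 174.7128.
Competitive q* = 11.2759, so Δq = 4.8007; wedge = 202.5566 − 174.7128 = 27.8438.
Welfare loss = ½ × 4.8007 × 27.8438 = $66.83 thousand.

$66.83 thousand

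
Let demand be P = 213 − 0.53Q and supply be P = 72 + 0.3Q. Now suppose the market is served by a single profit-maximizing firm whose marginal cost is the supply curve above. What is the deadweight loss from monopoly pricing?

Competitive equilibrium: 213 − 0.53Q = 72 + 0.3Q → Q* = 169.8795, P* = 122.9639.
Marginal revenue: MR = 213 − 1.06Q. Set MR = MC: 213 − 1.06Q = 72 + 0.3Q → Q_m = 103.6765.
Price P_m = 213 − 0.53·103.6765 = 158.0515; MC(Q_m) = 72 + 0.3·103.6765 = 103.103.
Competitive Q* = 169.8795, so ΔQ = 66.203; wedge = 158.0515 − 103.103 = 54.9485.
Deadweight loss = ½ × 66.203 × 54.9485 = 1818.88.

1818.88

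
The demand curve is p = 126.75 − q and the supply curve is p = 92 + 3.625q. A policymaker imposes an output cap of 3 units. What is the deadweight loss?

Competitive equilibrium: 126.75 − q = 92 + 3.625q → q* = 7.5135, p* = 119.2365.
At q = 3: demand price = 126.75 − 1·3 = 123.75; supply price = 92 + 3.625·3 = 102.875.
Δq = 7.5135 − 3 = 4.5135; wedge = 123.75 − 102.875 = 20.875.
Welfare loss = ½ × 4.5135 × 20.875 = 47.11.

47.11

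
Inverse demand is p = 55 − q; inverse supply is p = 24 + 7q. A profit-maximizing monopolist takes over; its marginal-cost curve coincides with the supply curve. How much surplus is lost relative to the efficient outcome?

0.74

Competitive equilibrium: 55 − q = 24 + 7q → q* = 3.875, p* = 51.125.
Marginal revenue: MR = 55 − 2q. Set MR = MC: 55 − 2q = 24 + 7q → q_m = 3.4444.
Price p_m = 55 − 1·3.4444 = 51.5556; MC(q_m) = 24 + 7·3.4444 = 48.1108.
Competitive q* = 3.875, so Δq = 0.4306; wedge = 51.5556 − 48.1108 = 3.4448.
DWL = ½ × 0.4306 × 3.4448 = 0.74.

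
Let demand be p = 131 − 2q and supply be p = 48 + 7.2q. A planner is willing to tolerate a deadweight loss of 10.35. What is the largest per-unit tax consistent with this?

13.8

Competitive equilibrium: 131 − 2q = 48 + 7.2q → q* = 9.0217, p* = 112.9565.
A tax t gives Δq = t/9.2 and wedge t, so DWL = t²/18.4.
t²/18.4 = 10.35 → t² = 190.44 → t = 13.8.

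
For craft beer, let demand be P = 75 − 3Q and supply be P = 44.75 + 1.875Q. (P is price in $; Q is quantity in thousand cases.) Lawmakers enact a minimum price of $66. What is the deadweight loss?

$25.04 thousand

Competitive equilibrium: 75 − 3Q = 44.75 + 1.875Q → Q* = 6.2051, P* = 56.3846.
At the floor P = 66, quantity demanded = (75 − 66)/3 = 3.
Sellers' marginal cost at Q' = 3: 44.75 + 1.875·3 = 50.375.
ΔQ = 6.2051 − 3 = 3.2051; wedge = 66 − 50.375 = 15.625.
The triangle = ½ × 3.2051 × 15.625 = $25.04 thousand.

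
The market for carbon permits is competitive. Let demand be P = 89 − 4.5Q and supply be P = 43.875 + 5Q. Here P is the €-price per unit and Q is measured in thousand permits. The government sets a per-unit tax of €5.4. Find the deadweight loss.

Competitive equilibrium: 89 − 4.5Q = 43.875 + 5Q → Q* = 4.75, P* = 67.625.
With the tax, the buyer price exceeds the seller price by 5.4: (89 − 4.5Q) − (43.875 + 5Q) = 5.4 → Q' = 4.1816.
ΔQ = 4.75 − 4.1816 = 0.5684; the wedge equals the tax, 5.4.
The triangle = ½ × 0.5684 × 5.4 = €1.53 thousand.

€1.53 thousand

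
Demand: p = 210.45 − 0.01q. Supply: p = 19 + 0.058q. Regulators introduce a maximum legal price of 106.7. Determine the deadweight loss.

Competitive equilibrium: 210.45 − 0.01q = 19 + 0.058q → q* = 2815.44118, p* = 182.29559.
At the ceiling p = 106.7, quantity supplied = (106.7 − 19)/0.058 = 1512.06897.
Willingness to pay at q' = 1512.06897: 210.45 − 0.01·1512.06897 = 195.32931.
Δq = 2815.44118 − 1512.06897 = 1303.37221; wedge = 195.32931 − 106.7 = 88.62931.
The triangle = ½ × 1303.37221 × 88.62931 = 57758.49.

57758.49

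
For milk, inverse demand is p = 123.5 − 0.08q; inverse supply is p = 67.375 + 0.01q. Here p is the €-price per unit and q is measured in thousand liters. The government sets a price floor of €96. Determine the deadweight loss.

€3524.50 thousand

Competitive equilibrium: 123.5 − 0.08q = 67.375 + 0.01q → q* = 623.6111, p* = 73.6111.
At the floor p = 96, quantity demanded = (123.5 − 96)/0.08 = 343.75.
Sellers' marginal cost at q' = 343.75: 67.375 + 0.01·343.75 = 70.8125.
Δq = 623.6111 − 343.75 = 279.8611; wedge = 96 − 70.8125 = 25.1875.
DWL = ½ × 279.8611 × 25.1875 = €3524.50 thousand.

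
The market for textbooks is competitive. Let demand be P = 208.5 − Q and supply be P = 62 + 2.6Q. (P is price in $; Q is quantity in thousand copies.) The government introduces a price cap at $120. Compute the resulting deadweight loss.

$608.53 thousand

Competitive equilibrium: 208.5 − Q = 62 + 2.6Q → Q* = 40.6944, P* = 167.8056.
At the ceiling P = 120, quantity supplied = (120 − 62)/2.6 = 22.3077.
Willingness to pay at Q' = 22.3077: 208.5 − 1·22.3077 = 186.1923.
ΔQ = 40.6944 − 22.3077 = 18.3867; wedge = 186.1923 − 120 = 66.1923.
Welfare loss = ½ × 18.3867 × 66.1923 = $608.53 thousand.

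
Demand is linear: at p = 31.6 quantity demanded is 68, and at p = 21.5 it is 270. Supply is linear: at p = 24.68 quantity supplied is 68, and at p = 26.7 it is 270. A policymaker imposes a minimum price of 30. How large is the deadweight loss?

208.33

Demand slope = (21.5 − 31.6)/(270 − 68) = −0.05, so p = 35 − 0.05q.
Supply slope = (26.7 − 24.68)/(270 − 68) = 0.01, so p = 24 + 0.01q.
Competitive equilibrium: 35 − 0.05q = 24 + 0.01q → q* = 183.3333, p* = 25.8333.
At the floor p = 30, quantity demanded = (35 − 30)/0.05 = 100.
Sellers' marginal cost at q' = 100: 24 + 0.01·100 = 25.
Δq = 183.3333 − 100 = 83.3333; wedge = 30 − 25 = 5.
DWL = ½ × 83.3333 × 5 = 208.33.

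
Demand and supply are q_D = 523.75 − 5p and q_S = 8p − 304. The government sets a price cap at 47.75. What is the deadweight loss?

In inverse form: demand p = 104.75 − 0.2q, supply p = 38 + 0.125q.
Competitive equilibrium: 104.75 − 0.2q = 38 + 0.125q → q* = 205.3846, p* = 63.6731.
At the ceiling p = 47.75, quantity supplied = (47.75 − 38)/0.125 = 78.
Willingness to pay at q' = 78: 104.75 − 0.2·78 = 89.15.
Δq = 205.3846 − 78 = 127.3846; wedge = 89.15 − 47.75 = 41.4.
The triangle = ½ × 127.3846 × 41.4 = 2636.86.

2636.86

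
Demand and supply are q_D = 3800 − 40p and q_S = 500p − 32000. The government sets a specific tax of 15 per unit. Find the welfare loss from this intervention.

In inverse form: demand p = 95 − 0.025q, supply p = 64 + 0.002q.
Competitive equilibrium: 95 − 0.025q = 64 + 0.002q → q* = 1148.1481, p* = 66.2963.
With the tax, the buyer price exceeds the seller price by 15: (95 − 0.025q) − (64 + 0.002q) = 15 → q' = 592.5926.
Δq = 1148.1481 − 592.5926 = 555.5555; the wedge equals the tax, 15.
Welfare loss = ½ × 555.5555 × 15 = 4166.67.

4166.67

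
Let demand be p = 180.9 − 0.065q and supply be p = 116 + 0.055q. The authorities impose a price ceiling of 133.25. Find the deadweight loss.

Competitive equilibrium: 180.9 − 0.065q = 116 + 0.055q → q* = 540.83333, p* = 145.74583.
At the ceiling p = 133.25, quantity supplied = (133.25 − 116)/0.055 = 313.63636.
Willingness to pay at q' = 313.63636: 180.9 − 0.065·313.63636 = 160.51364.
Δq = 540.83333 − 313.63636 = 227.19697; wedge = 160.51364 − 133.25 = 27.26364.
Welfare loss = ½ × 227.19697 × 27.26364 = 3097.11.

3097.11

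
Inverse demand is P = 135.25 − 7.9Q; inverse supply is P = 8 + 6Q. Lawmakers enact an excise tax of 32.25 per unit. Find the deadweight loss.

Competitive equilibrium: 135.25 − 7.9Q = 8 + 6Q → Q* = 9.1547, P* = 62.9281.
With the tax, the buyer price exceeds the seller price by 32.25: (135.25 − 7.9Q) − (8 + 6Q) = 32.25 → Q' = 6.8345.
ΔQ = 9.1547 − 6.8345 = 2.3202; the wedge equals the tax, 32.25.
Welfare loss = ½ × 2.3202 × 32.25 = 37.41.

37.41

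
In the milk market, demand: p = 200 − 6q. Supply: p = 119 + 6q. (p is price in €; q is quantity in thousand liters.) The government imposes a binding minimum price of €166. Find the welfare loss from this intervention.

€7.04 thousand

Competitive equilibrium: 200 − 6q = 119 + 6q → q* = 6.75, p* = 159.5.
At the floor p = 166, quantity demanded = (200 − 166)/6 = 5.6667.
Sellers' marginal cost at q' = 5.6667: 119 + 6·5.6667 = 153.0002.
Δq = 6.75 − 5.6667 = 1.0833; wedge = 166 − 153.0002 = 12.9998.
DWL = ½ × 1.0833 × 12.9998 = €7.04 thousand.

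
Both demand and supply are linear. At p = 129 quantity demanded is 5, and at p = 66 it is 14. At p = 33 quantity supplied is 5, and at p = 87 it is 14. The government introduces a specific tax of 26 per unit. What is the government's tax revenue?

Demand slope = (66 − 129)/(14 − 5) = −7, so p = 164 − 7q.
Supply slope = (87 − 33)/(14 − 5) = 6, so p = 3 + 6q.
Competitive equilibrium: 164 − 7q = 3 + 6q → q* = 12.3846, p* = 77.3077.
With the tax, the buyer price exceeds the seller price by 26: (164 − 7q) − (3 + 6q) = 26 → q' = 10.3846.
Tax revenue = 26 × 10.3846 = 270.

270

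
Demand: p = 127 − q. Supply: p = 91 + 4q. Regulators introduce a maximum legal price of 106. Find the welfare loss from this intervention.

29.76

Competitive equilibrium: 127 − q = 91 + 4q → q* = 7.2, p* = 119.8.
At the ceiling p = 106, quantity supplied = (106 − 91)/4 = 3.75.
Willingness to pay at q' = 3.75: 127 − 1·3.75 = 123.25.
Δq = 7.2 − 3.75 = 3.45; wedge = 123.25 − 106 = 17.25.
Welfare loss = ½ × 3.45 × 17.25 = 29.76.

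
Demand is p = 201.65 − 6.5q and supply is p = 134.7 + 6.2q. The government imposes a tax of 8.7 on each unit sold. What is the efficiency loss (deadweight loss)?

2.98

Competitive equilibrium: 201.65 − 6.5q = 134.7 + 6.2q → q* = 5.2717, p* = 167.3843.
With the tax, the buyer price exceeds the seller price by 8.7: (201.65 − 6.5q) − (134.7 + 6.2q) = 8.7 → q' = 4.5866.
Δq = 5.2717 − 4.5866 = 0.6851; the wedge equals the tax, 8.7.
DWL = ½ × 0.6851 × 8.7 = 2.98.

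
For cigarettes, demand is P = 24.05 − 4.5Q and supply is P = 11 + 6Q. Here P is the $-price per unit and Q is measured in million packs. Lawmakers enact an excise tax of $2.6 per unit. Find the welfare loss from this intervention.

Competitive equilibrium: 24.05 − 4.5Q = 11 + 6Q → Q* = 1.2429, P* = 18.4571.
With the tax, the buyer price exceeds the seller price by 2.6: (24.05 − 4.5Q) − (11 + 6Q) = 2.6 → Q' = 0.9952.
ΔQ = 1.2429 − 0.9952 = 0.2477; the wedge equals the tax, 2.6.
Welfare loss = ½ × 0.2477 × 2.6 = $0.32 million.

$0.32 million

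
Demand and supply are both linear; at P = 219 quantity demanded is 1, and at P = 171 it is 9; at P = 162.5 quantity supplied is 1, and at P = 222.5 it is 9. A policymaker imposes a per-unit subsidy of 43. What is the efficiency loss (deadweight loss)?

68.48

Demand slope = (171 − 219)/(9 − 1) = −6, so P = 225 − 6Q.
Supply slope = (222.5 − 162.5)/(9 − 1) = 7.5, so P = 155 + 7.5Q.
Competitive equilibrium: 225 − 6Q = 155 + 7.5Q → Q* = 5.1852, P* = 193.8889.
The subsidy lowers effective supply by 43: P = 112 + 7.5Q.
New quantity: 225 − 6Q = 112 + 7.5Q → Q' = 8.3704.
Overproduction ΔQ = 8.3704 − 5.1852 = 3.1852; wedge = subsidy = 43.
Welfare loss = ½ × 3.1852 × 43 = 68.48.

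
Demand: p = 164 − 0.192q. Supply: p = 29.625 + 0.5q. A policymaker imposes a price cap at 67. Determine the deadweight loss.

4935.47

Competitive equilibrium: 164 − 0.192q = 29.625 + 0.5q → q* = 194.1835, p* = 126.7168.
At the ceiling p = 67, quantity supplied = (67 − 29.625)/0.5 = 74.75.
Willingness to pay at q' = 74.75: 164 − 0.192·74.75 = 149.648.
Δq = 194.1835 − 74.75 = 119.4335; wedge = 149.648 − 67 = 82.648.
Deadweight loss = ½ × 119.4335 × 82.648 = 4935.47.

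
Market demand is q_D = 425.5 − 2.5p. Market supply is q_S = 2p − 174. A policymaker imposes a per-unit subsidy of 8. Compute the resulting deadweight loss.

35.56

In inverse form: demand p = 170.2 − 0.4q, supply p = 87 + 0.5q.
Competitive equilibrium: 170.2 − 0.4q = 87 + 0.5q → q* = 92.4444, p* = 133.2222.
The subsidy lowers effective supply by 8: p = 79 + 0.5q.
New quantity: 170.2 − 0.4q = 79 + 0.5q → q' = 101.3333.
Overproduction Δq = 101.3333 − 92.4444 = 8.8889; wedge = subsidy = 8.
Welfare loss = ½ × 8.8889 × 8 = 35.56.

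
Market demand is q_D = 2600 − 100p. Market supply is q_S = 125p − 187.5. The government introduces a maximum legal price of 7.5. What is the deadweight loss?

In inverse form: demand p = 26 − 0.01q, supply p = 1.5 + 0.008q.
Competitive equilibrium: 26 − 0.01q = 1.5 + 0.008q → q* = 1361.1111, p* = 12.3889.
At the ceiling p = 7.5, quantity supplied = (7.5 − 1.5)/0.008 = 750.
Willingness to pay at q' = 750: 26 − 0.01·750 = 18.5.
Δq = 1361.1111 − 750 = 611.1111; wedge = 18.5 − 7.5 = 11.
Welfare loss = ½ × 611.1111 × 11 = 3361.11.

3361.11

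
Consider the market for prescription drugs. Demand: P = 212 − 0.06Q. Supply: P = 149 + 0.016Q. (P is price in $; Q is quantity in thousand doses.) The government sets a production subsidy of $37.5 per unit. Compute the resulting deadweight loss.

Competitive equilibrium: 212 − 0.06Q = 149 + 0.016Q → Q* = 828.9474, P* = 162.2632.
The subsidy lowers effective supply by 37.5: P = 111.5 + 0.016Q.
New quantity: 212 − 0.06Q = 111.5 + 0.016Q → Q' = 1322.3684.
Overproduction ΔQ = 1322.3684 − 828.9474 = 493.421; wedge = subsidy = 37.5.
DWL = ½ × 493.421 × 37.5 = $9251.64 thousand.

$9251.64 thousand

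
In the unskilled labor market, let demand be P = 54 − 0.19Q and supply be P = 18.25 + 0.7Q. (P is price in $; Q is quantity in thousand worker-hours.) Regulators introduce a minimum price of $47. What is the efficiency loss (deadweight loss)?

$4.92 thousand

Competitive equilibrium: 54 − 0.19Q = 18.25 + 0.7Q → Q* = 40.1685, P* = 46.368.
At the floor P = 47, quantity demanded = (54 − 47)/0.19 = 36.8421.
Sellers' marginal cost at Q' = 36.8421: 18.25 + 0.7·36.8421 = 44.0395.
ΔQ = 40.1685 − 36.8421 = 3.3264; wedge = 47 − 44.0395 = 2.9605.
The triangle = ½ × 3.3264 × 2.9605 = $4.92 thousand.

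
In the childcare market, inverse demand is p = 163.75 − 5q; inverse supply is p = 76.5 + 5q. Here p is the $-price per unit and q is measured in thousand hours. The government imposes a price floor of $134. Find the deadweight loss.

Competitive equilibrium: 163.75 − 5q = 76.5 + 5q → q* = 8.725, p* = 120.125.
At the floor p = 134, quantity demanded = (163.75 − 134)/5 = 5.95.
Sellers' marginal cost at q' = 5.95: 76.5 + 5·5.95 = 106.25.
Δq = 8.725 − 5.95 = 2.775; wedge = 134 − 106.25 = 27.75.
The triangle = ½ × 2.775 × 27.75 = $38.50 thousand.

$38.50 thousand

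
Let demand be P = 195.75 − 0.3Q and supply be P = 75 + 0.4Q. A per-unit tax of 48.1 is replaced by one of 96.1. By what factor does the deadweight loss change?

3.992

Competitive equilibrium: 195.75 − 0.3Q = 75 + 0.4Q → Q* = 172.5, P* = 144.
For a per-unit tax t: ΔQ = t/0.7, so DWL = ½·t·(t/0.7) = t²/1.4.
At t = 48.1: DWL = 1652.579. At t = 96.1: DWL = 6596.579.
Ratio = (96.1/48.1)² = 3.992.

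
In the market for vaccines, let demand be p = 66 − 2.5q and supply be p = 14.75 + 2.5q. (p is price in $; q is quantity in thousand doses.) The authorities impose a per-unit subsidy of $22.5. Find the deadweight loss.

$50.625 thousand

Competitive equilibrium: 66 − 2.5q = 14.75 + 2.5q → q* = 10.25, p* = 40.375.
The subsidy lowers effective supply by 22.5: p = 2.5q − 7.75.
New quantity: 66 − 2.5q = 2.5q − 7.75 → q' = 14.75.
Overproduction Δq = 14.75 − 10.25 = 4.5; wedge = subsidy = 22.5.
The triangle = ½ × 4.5 × 22.5 = $50.625 thousand.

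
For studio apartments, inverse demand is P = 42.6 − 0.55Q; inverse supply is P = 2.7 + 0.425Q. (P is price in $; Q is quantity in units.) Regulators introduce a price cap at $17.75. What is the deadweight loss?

Competitive equilibrium: 42.6 − 0.55Q = 2.7 + 0.425Q → Q* = 40.9231, P* = 20.0923.
At the ceiling P = 17.75, quantity supplied = (17.75 − 2.7)/0.425 = 35.4118.
Willingness to pay at Q' = 35.4118: 42.6 − 0.55·35.4118 = 23.1235.
ΔQ = 40.9231 − 35.4118 = 5.5113; wedge = 23.1235 − 17.75 = 5.3735.
DWL = ½ × 5.5113 × 5.3735 = $14.81.

$14.81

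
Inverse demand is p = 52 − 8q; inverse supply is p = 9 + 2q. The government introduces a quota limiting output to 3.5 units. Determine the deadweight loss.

3.20

Competitive equilibrium: 52 − 8q = 9 + 2q → q* = 4.3, p* = 17.6.
At q = 3.5: demand price = 52 − 8·3.5 = 24; supply price = 9 + 2·3.5 = 16.
Δq = 4.3 − 3.5 = 0.8; wedge = 24 − 16 = 8.
The triangle = ½ × 0.8 × 8 = 3.20.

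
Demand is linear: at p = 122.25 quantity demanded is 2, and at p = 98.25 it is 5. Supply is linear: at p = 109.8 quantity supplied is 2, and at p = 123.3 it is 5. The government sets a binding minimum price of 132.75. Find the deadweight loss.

Demand slope = (98.25 − 122.25)/(5 − 2) = −8, so p = 138.25 − 8q.
Supply slope = (123.3 − 109.8)/(5 − 2) = 4.5, so p = 100.8 + 4.5q.
Competitive equilibrium: 138.25 − 8q = 100.8 + 4.5q → q* = 2.996, p* = 114.282.
At the floor p = 132.75, quantity demanded = (138.25 − 132.75)/8 = 0.6875.
Sellers' marginal cost at q' = 0.6875: 100.8 + 4.5·0.6875 = 103.8938.
Δq = 2.996 − 0.6875 = 2.3085; wedge = 132.75 − 103.8938 = 28.8562.
Deadweight loss = ½ × 2.3085 × 28.8562 = 33.31.

33.31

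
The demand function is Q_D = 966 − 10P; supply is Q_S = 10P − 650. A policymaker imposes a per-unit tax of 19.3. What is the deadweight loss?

In inverse form: demand P = 96.6 − 0.1Q, supply P = 65 + 0.1Q.
Competitive equilibrium: 96.6 − 0.1Q = 65 + 0.1Q → Q* = 158, P* = 80.8.
With the tax, the buyer price exceeds the seller price by 19.3: (96.6 − 0.1Q) − (65 + 0.1Q) = 19.3 → Q' = 61.5.
ΔQ = 158 − 61.5 = 96.5; the wedge equals the tax, 19.3.
The triangle = ½ × 96.5 × 19.3 = 931.225.

931.225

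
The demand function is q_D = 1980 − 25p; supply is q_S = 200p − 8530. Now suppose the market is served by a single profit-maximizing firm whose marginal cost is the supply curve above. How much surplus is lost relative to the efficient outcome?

3287.11

In inverse form: demand p = 79.2 − 0.04q, supply p = 42.65 + 0.005q.
Competitive equilibrium: 79.2 − 0.04q = 42.65 + 0.005q → q* = 812.2222, p* = 46.7111.
Marginal revenue: MR = 79.2 − 0.08q. Set MR = MC: 79.2 − 0.08q = 42.65 + 0.005q → q_m = 430.
Price p_m = 79.2 − 0.04·430 = 62; MC(q_m) = 42.65 + 0.005·430 = 44.8.
Competitive q* = 812.2222, so Δq = 382.2222; wedge = 62 − 44.8 = 17.2.
The triangle = ½ × 382.2222 × 17.2 = 3287.11.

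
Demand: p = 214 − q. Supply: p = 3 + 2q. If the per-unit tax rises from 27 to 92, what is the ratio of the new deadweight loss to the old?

11.610

Competitive equilibrium: 214 − q = 3 + 2q → q* = 70.3333, p* = 143.6667.
For a per-unit tax t: Δq = t/3, so DWL = ½·t·(t/3) = t²/6.
At t = 27: DWL = 121.5. At t = 92: DWL = 1410.667.
Ratio = (92/27)² = 11.610.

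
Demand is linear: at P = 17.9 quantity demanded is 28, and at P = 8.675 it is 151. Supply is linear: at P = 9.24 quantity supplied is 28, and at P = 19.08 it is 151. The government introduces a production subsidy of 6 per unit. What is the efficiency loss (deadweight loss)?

Demand slope = (8.675 − 17.9)/(151 − 28) = −0.075, so P = 20 − 0.075Q.
Supply slope = (19.08 − 9.24)/(151 − 28) = 0.08, so P = 7 + 0.08Q.
Competitive equilibrium: 20 − 0.075Q = 7 + 0.08Q → Q* = 83.871, P* = 13.7097.
The subsidy lowers effective supply by 6: P = 1 + 0.08Q.
New quantity: 20 − 0.075Q = 1 + 0.08Q → Q' = 122.5806.
Overproduction ΔQ = 122.5806 − 83.871 = 38.7096; wedge = subsidy = 6.
The triangle = ½ × 38.7096 × 6 = 116.13.

116.13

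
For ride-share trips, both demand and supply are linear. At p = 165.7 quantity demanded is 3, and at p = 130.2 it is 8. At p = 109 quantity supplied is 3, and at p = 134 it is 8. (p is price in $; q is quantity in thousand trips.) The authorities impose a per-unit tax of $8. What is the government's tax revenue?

Demand slope = (130.2 − 165.7)/(8 − 3) = −7.1, so p = 187 − 7.1q.
Supply slope = (134 − 109)/(8 − 3) = 5, so p = 94 + 5q.
Competitive equilibrium: 187 − 7.1q = 94 + 5q → q* = 7.686, p* = 132.4298.
With the tax, the buyer price exceeds the seller price by 8: (187 − 7.1q) − (94 + 5q) = 8 → q' = 7.0248.
Tax revenue = 8 × 7.0248 = $56.20 thousand.

$56.20 thousand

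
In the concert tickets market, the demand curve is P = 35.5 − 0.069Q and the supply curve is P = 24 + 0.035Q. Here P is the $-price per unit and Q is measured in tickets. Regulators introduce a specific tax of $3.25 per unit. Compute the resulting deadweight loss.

Competitive equilibrium: 35.5 − 0.069Q = 24 + 0.035Q → Q* = 110.5769, P* = 27.8702.
With the tax, the buyer price exceeds the seller price by 3.25: (35.5 − 0.069Q) − (24 + 0.035Q) = 3.25 → Q' = 79.3269.
ΔQ = 110.5769 − 79.3269 = 31.25; the wedge equals the tax, 3.25.
DWL = ½ × 31.25 × 3.25 = $50.78.

$50.78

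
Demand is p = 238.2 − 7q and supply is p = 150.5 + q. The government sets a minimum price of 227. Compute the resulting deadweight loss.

Competitive equilibrium: 238.2 − 7q = 150.5 + q → q* = 10.9625, p* = 161.4625.
At the floor p = 227, quantity demanded = (238.2 − 227)/7 = 1.6.
Sellers' marginal cost at q' = 1.6: 150.5 + 1·1.6 = 152.1.
Δq = 10.9625 − 1.6 = 9.3625; wedge = 227 − 152.1 = 74.9.
Welfare loss = ½ × 9.3625 × 74.9 = 350.63.

350.63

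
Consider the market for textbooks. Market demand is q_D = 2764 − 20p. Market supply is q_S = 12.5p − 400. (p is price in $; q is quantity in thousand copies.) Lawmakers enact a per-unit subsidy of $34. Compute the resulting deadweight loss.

$4446.15 thousand

In inverse form: demand p = 138.2 − 0.05q, supply p = 32 + 0.08q.
Competitive equilibrium: 138.2 − 0.05q = 32 + 0.08q → q* = 816.9231, p* = 97.3538.
The subsidy lowers effective supply by 34: p = 0.08q − 2.
New quantity: 138.2 − 0.05q = 0.08q − 2 → q' = 1078.4615.
Overproduction Δq = 1078.4615 − 816.9231 = 261.5384; wedge = subsidy = 34.
DWL = ½ × 261.5384 × 34 = $4446.15 thousand.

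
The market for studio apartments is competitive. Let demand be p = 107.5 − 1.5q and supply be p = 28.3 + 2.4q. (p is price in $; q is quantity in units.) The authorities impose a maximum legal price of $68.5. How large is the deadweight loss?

Competitive equilibrium: 107.5 − 1.5q = 28.3 + 2.4q → q* = 20.3077, p* = 77.0385.
At the ceiling p = 68.5, quantity supplied = (68.5 − 28.3)/2.4 = 16.75.
Willingness to pay at q' = 16.75: 107.5 − 1.5·16.75 = 82.375.
Δq = 20.3077 − 16.75 = 3.5577; wedge = 82.375 − 68.5 = 13.875.
DWL = ½ × 3.5577 × 13.875 = $24.68.

$24.68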